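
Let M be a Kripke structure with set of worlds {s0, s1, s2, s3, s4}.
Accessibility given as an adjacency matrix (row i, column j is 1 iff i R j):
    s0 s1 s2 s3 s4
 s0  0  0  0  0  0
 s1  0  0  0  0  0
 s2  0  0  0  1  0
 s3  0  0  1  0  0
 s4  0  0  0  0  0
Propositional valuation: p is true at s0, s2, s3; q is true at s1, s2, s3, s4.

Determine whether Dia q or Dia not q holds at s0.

At s0: Dia q is false, Dia not q is false, so Dia q or Dia not q is false.
  At s0: no accessible worlds, so Dia q is false.
  At s0: no accessible worlds, so Dia not q is false.

No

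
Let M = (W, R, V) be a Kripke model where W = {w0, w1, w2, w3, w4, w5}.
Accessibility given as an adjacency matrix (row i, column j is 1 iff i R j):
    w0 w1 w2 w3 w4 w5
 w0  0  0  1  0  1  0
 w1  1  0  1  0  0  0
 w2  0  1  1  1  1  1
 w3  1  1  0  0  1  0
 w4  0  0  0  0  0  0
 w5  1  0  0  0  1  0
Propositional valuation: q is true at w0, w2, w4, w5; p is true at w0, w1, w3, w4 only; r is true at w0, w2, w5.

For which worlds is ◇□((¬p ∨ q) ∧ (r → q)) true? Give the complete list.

w0, w1, w2, w3, w5

Recall that □ψ holds at a world iff ψ holds at every accessible world, and ◇ψ holds iff ψ holds at some accessible world.
Let φ = ◇□((¬p ∨ q) ∧ (r → q)). Evaluate φ at each world:
  w0 (successors {w2, w4}): φ is true.
  w1 (successors {w0, w2}): φ is true.
  w2 (successors {w1, w2, w3, w4, w5}): φ is true.
  w3 (successors {w0, w1, w4}): φ is true.
  w4 (successors ∅): φ is false.
  w5 (successors {w0, w4}): φ is true.
For instance, at w3:
  At w3: ◇□((¬p ∨ q) ∧ (r → q)) requires □((¬p ∨ q) ∧ (r → q)) at some successor in {w0, w1, w4}.
    □((¬p ∨ q) ∧ (r → q)) holds at w0, so ◇□((¬p ∨ q) ∧ (r → q)) is true at w3.
      At w0: □((¬p ∨ q) ∧ (r → q)) requires (¬p ∨ q) ∧ (r → q) at every successor {w2, w4}.
        At w2: (¬p ∨ q) ∧ (r → q) is true.
        At w4: (¬p ∨ q) ∧ (r → q) is true.
      So □((¬p ∨ q) ∧ (r → q)) is true at w0.
Satisfying worlds: {w0, w1, w2, w3, w5}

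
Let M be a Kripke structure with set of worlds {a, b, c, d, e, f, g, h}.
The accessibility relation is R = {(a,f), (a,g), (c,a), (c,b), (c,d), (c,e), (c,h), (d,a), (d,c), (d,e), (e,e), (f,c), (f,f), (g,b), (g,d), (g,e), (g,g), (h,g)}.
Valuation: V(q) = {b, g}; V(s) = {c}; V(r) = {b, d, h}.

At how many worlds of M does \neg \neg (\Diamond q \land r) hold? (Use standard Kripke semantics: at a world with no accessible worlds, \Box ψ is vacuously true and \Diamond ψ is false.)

Recall that \Diamond ψ holds at a world iff ψ holds at some accessible world.
Let φ = \neg \neg (\Diamond q \land r). Evaluate φ at each world:
  a (successors {f, g}): φ is false.
  b (successors ∅): φ is false.
  c (successors {a, b, d, e, h}): φ is false.
  d (successors {a, c, e}): φ is false.
  e (successors {e}): φ is false.
  f (successors {c, f}): φ is false.
  g (successors {b, d, e, g}): φ is false.
  h (successors {g}): φ is true.
For instance, at d:
  At d: \neg (\Diamond q \land r) is true, so \neg \neg (\Diamond q \land r) is false.
    At d: \Diamond q \land r is false, so \neg (\Diamond q \land r) is true.
      At d: \Diamond q is false, r is true, so \Diamond q \land r is false.
Satisfying worlds: {h}

1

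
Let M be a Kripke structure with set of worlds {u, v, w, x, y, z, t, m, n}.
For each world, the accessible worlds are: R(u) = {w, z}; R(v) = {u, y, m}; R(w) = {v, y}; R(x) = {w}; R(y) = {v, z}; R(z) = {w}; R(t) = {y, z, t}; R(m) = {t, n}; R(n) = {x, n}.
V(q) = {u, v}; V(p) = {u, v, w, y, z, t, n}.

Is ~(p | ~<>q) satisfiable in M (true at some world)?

No

Let φ = ~(p | ~<>q). Evaluate φ at each world:
  u (successors {w, z}): φ is false.
  v (successors {u, y, m}): φ is false.
  w (successors {v, y}): φ is false.
  x (successors {w}): φ is false.
  y (successors {v, z}): φ is false.
  z (successors {w}): φ is false.
  t (successors {y, z, t}): φ is false.
  m (successors {t, n}): φ is false.
  n (successors {x, n}): φ is false.
For instance, at w:
  At w: p | ~<>q is true, so ~(p | ~<>q) is false.
    At w: p is true, ~<>q is false, so p | ~<>q is true.
      At w: <>q is true, so ~<>q is false.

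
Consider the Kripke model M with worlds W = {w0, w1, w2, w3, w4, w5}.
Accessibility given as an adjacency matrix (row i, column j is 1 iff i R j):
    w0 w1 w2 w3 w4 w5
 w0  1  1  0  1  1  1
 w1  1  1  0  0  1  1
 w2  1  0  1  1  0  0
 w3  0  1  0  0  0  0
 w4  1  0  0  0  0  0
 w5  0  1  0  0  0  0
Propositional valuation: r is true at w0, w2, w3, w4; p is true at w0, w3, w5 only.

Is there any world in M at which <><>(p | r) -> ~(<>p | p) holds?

No

Let φ = <><>(p | r) -> ~(<>p | p). Evaluate φ at each world:
  w0 (successors {w0, w1, w3, w4, w5}): φ is false.
  w1 (successors {w0, w1, w4, w5}): φ is false.
  w2 (successors {w0, w2, w3}): φ is false.
  w3 (successors {w1}): φ is false.
  w4 (successors {w0}): φ is false.
  w5 (successors {w1}): φ is false.
For instance, at w1:
  At w1: <><>(p | r) is true, ~(<>p | p) is false, so <><>(p | r) -> ~(<>p | p) is false.
    At w1: <><>(p | r) requires <>(p | r) at some successor in {w0, w1, w4, w5}.
      <>(p | r) holds at w0, so <><>(p | r) is true at w1.
    At w1: <>p | p is true, so ~(<>p | p) is false.
      At w1: <>p is true, p is false, so <>p | p is true.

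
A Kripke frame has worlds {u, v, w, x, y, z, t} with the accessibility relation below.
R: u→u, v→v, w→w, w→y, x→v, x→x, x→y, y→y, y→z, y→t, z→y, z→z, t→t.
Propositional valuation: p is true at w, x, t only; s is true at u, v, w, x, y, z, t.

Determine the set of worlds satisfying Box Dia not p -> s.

u, v, w, x, y, z, t

Let φ = Box Dia not p -> s. Evaluate φ at each world:
  u (successors {u}): φ is true.
  v (successors {v}): φ is true.
  w (successors {w, y}): φ is true.
  x (successors {v, x, y}): φ is true.
  y (successors {y, z, t}): φ is true.
  z (successors {y, z}): φ is true.
  t (successors {t}): φ is true.
For instance, at w:
  At w: Box Dia not p is true, s is true, so Box Dia not p -> s is true.
    At w: Box Dia not p requires Dia not p at every successor {w, y}.
      At w: Dia not p is true.
      At y: Dia not p is true.
    So Box Dia not p is true at w.
Satisfying worlds: {u, v, w, x, y, z, t}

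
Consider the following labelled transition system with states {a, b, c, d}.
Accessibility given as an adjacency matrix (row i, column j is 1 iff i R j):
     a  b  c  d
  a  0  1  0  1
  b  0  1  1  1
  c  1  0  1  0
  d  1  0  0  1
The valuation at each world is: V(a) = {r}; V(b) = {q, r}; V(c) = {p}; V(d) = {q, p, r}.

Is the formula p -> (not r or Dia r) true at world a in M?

Yes

At a: p is false, not r or Dia r is true, so p -> (not r or Dia r) is true.
  At a: not r is false, Dia r is true, so not r or Dia r is true.
    At a: Dia r requires r at some successor in {b, d}.
      r holds at b, so Dia r is true at a.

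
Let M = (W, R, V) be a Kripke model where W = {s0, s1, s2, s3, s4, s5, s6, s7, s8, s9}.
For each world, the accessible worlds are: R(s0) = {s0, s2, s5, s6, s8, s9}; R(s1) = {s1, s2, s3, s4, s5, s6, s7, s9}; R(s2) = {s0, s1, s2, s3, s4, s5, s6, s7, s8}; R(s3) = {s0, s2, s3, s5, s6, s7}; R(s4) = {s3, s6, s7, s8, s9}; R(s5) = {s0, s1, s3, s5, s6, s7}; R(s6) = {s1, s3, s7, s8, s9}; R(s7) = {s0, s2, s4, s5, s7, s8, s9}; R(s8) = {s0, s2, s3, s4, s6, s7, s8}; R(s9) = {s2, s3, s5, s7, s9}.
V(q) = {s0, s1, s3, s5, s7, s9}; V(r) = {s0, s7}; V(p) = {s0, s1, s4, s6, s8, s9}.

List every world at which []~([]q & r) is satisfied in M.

Let φ = []~([]q & r). Evaluate φ at each world:
  s0 (successors {s0, s2, s5, s6, s8, s9}): φ is true.
  s1 (successors {s1, s2, s3, s4, s5, s6, s7, s9}): φ is true.
  s2 (successors {s0, s1, s2, s3, s4, s5, s6, s7, s8}): φ is true.
  s3 (successors {s0, s2, s3, s5, s6, s7}): φ is true.
  s4 (successors {s3, s6, s7, s8, s9}): φ is true.
  s5 (successors {s0, s1, s3, s5, s6, s7}): φ is true.
  s6 (successors {s1, s3, s7, s8, s9}): φ is true.
  s7 (successors {s0, s2, s4, s5, s7, s8, s9}): φ is true.
  s8 (successors {s0, s2, s3, s4, s6, s7, s8}): φ is true.
  s9 (successors {s2, s3, s5, s7, s9}): φ is true.
For instance, at s0:
  At s0: []~([]q & r) requires ~([]q & r) at every successor {s0, s2, s5, s6, s8, s9}.
    At s0: ~([]q & r) is true.
    At s2: ~([]q & r) is true.
    At s5: ~([]q & r) is true.
    At s6: ~([]q & r) is true.
    At s8: ~([]q & r) is true.
    At s9: ~([]q & r) is true.
  So []~([]q & r) is true at s0.
Satisfying worlds: {s0, s1, s2, s3, s4, s5, s6, s7, s8, s9}

s0, s1, s2, s3, s4, s5, s6, s7, s8, s9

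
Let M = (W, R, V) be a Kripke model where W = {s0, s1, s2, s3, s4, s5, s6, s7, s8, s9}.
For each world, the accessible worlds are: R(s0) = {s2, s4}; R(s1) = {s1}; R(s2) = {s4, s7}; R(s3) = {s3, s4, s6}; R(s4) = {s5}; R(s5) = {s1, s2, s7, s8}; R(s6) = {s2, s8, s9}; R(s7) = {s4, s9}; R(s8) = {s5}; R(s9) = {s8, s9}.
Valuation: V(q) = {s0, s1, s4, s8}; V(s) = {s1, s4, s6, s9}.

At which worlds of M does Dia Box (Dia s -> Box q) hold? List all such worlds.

s1, s5

Let φ = Dia Box (Dia s -> Box q). Evaluate φ at each world:
  s0 (successors {s2, s4}): φ is false.
  s1 (successors {s1}): φ is true.
  s2 (successors {s4, s7}): φ is false.
  s3 (successors {s3, s4, s6}): φ is false.
  s4 (successors {s5}): φ is false.
  s5 (successors {s1, s2, s7, s8}): φ is true.
  s6 (successors {s2, s8, s9}): φ is false.
  s7 (successors {s4, s9}): φ is false.
  s8 (successors {s5}): φ is false.
  s9 (successors {s8, s9}): φ is false.
For instance, at s8:
  At s8: Dia Box (Dia s -> Box q) requires Box (Dia s -> Box q) at some successor in {s5}.
    At s5: Box (Dia s -> Box q) is false.
  So Dia Box (Dia s -> Box q) is false at s8.
Satisfying worlds: {s1, s5}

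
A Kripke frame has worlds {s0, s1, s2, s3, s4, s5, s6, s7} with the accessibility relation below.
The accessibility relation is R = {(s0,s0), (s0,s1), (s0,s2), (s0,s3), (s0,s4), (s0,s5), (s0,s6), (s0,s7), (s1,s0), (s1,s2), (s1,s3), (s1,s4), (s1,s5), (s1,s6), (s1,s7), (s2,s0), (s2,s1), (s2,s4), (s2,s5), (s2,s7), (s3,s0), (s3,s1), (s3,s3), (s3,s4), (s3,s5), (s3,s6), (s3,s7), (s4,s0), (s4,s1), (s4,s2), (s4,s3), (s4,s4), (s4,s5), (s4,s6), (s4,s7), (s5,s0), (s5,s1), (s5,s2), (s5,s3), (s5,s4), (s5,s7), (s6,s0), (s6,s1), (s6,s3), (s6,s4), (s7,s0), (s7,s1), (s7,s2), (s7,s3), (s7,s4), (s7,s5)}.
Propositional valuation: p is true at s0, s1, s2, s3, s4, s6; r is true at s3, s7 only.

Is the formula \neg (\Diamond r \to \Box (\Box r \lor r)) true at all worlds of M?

Let φ = \neg (\Diamond r \to \Box (\Box r \lor r)). Evaluate φ at each world:
  s0 (successors {s0, s1, s2, s3, s4, s5, s6, s7}): φ is true.
  s1 (successors {s0, s2, s3, s4, s5, s6, s7}): φ is true.
  s2 (successors {s0, s1, s4, s5, s7}): φ is true.
  s3 (successors {s0, s1, s3, s4, s5, s6, s7}): φ is true.
  s4 (successors {s0, s1, s2, s3, s4, s5, s6, s7}): φ is true.
  s5 (successors {s0, s1, s2, s3, s4, s7}): φ is true.
  s6 (successors {s0, s1, s3, s4}): φ is true.
  s7 (successors {s0, s1, s2, s3, s4, s5}): φ is true.
For instance, at s5:
  At s5: \Diamond r \to \Box (\Box r \lor r) is false, so \neg (\Diamond r \to \Box (\Box r \lor r)) is true.
    At s5: \Diamond r is true, \Box (\Box r \lor r) is false, so \Diamond r \to \Box (\Box r \lor r) is false.
      At s5: \Diamond r requires r at some successor in {s0, s1, s2, s3, s4, s7}.
        r holds at s3, so \Diamond r is true at s5.
      At s5: \Box (\Box r \lor r) requires \Box r \lor r at every successor {s0, s1, s2, s3, s4, s7}.
        \Box r \lor r fails at s0, so \Box (\Box r \lor r) is false at s5.

Yes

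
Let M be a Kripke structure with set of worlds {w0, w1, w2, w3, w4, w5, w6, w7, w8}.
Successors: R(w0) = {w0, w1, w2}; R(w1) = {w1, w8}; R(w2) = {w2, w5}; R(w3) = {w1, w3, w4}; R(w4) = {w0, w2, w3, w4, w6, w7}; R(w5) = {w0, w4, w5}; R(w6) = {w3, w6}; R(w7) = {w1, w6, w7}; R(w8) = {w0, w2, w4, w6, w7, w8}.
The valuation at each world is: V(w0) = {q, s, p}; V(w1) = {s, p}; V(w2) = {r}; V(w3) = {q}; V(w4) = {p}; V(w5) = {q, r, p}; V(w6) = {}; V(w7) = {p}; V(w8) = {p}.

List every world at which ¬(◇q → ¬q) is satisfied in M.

Recall that ◇ψ holds at a world iff ψ holds at some accessible world.
Let φ = ¬(◇q → ¬q). Evaluate φ at each world:
  w0 (successors {w0, w1, w2}): φ is true.
  w1 (successors {w1, w8}): φ is false.
  w2 (successors {w2, w5}): φ is false.
  w3 (successors {w1, w3, w4}): φ is true.
  w4 (successors {w0, w2, w3, w4, w6, w7}): φ is false.
  w5 (successors {w0, w4, w5}): φ is true.
  w6 (successors {w3, w6}): φ is false.
  w7 (successors {w1, w6, w7}): φ is false.
  w8 (successors {w0, w2, w4, w6, w7, w8}): φ is false.
For instance, at w0:
  At w0: ◇q → ¬q is false, so ¬(◇q → ¬q) is true.
    At w0: ◇q is true, ¬q is false, so ◇q → ¬q is false.
      At w0: ◇q requires q at some successor in {w0, w1, w2}.
        q holds at w0, so ◇q is true at w0.
Satisfying worlds: {w0, w3, w5}

w0, w3, w5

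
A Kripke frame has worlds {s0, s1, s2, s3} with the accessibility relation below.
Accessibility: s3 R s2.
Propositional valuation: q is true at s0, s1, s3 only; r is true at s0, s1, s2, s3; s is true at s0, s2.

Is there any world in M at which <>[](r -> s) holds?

Recall that []ψ holds at a world iff ψ holds at every accessible world, and <>ψ holds iff ψ holds at some accessible world.
Let φ = <>[](r -> s). Evaluate φ at each world:
  s0 (successors ∅): φ is false.
  s1 (successors ∅): φ is false.
  s2 (successors ∅): φ is false.
  s3 (successors {s2}): φ is true.
Detail at s3 (witness):
  At s3: <>[](r -> s) requires [](r -> s) at some successor in {s2}.
    [](r -> s) holds at s2, so <>[](r -> s) is true at s3.
      At s2: no accessible worlds, so [](r -> s) holds vacuously.

Yes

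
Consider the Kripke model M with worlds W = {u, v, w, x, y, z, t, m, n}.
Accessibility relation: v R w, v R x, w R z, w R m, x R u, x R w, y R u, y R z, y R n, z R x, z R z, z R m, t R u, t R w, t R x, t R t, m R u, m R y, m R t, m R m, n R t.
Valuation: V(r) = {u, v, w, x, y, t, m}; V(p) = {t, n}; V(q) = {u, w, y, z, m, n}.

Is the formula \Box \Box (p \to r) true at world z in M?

Yes

At z: \Box \Box (p \to r) requires \Box (p \to r) at every successor {x, z, m}.
    At x: \Box (p \to r) requires p \to r at every successor {u, w}.
      At u: p \to r is true.
      At w: p \to r is true.
    So \Box (p \to r) is true at x.
    At z: \Box (p \to r) requires p \to r at every successor {x, z, m}.
      At x: p \to r is true.
      At z: p \to r is true.
      At m: p \to r is true.
    So \Box (p \to r) is true at z.
    At m: \Box (p \to r) requires p \to r at every successor {u, y, t, m}.
      At u: p \to r is true.
      At y: p \to r is true.
      At t: p \to r is true.
      At m: p \to r is true.
    So \Box (p \to r) is true at m.
So \Box \Box (p \to r) is true at z.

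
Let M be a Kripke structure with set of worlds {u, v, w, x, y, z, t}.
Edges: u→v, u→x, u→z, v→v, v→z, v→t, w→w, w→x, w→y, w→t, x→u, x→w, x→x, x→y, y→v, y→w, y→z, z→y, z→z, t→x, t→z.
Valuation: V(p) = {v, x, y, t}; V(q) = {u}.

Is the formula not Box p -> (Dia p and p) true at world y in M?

Recall that Box ψ holds at a world iff ψ holds at every accessible world, and Dia ψ holds iff ψ holds at some accessible world.
At y: not Box p is true, Dia p and p is true, so not Box p -> (Dia p and p) is true.
  At y: Box p is false, so not Box p is true.
    At y: Box p requires p at every successor {v, w, z}.
      p fails at w, so Box p is false at y.
  At y: Dia p is true, p is true, so Dia p and p is true.
    At y: Dia p requires p at some successor in {v, w, z}.
      p holds at v, so Dia p is true at y.

Yes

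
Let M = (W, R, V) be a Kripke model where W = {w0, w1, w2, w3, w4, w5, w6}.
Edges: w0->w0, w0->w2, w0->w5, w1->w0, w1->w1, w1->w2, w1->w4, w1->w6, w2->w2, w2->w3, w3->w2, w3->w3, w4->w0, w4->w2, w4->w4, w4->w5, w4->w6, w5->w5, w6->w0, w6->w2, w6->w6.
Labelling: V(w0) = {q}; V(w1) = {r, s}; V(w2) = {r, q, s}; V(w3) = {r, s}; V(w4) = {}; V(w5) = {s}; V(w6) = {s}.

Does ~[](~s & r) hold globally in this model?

Yes

Let φ = ~[](~s & r). Evaluate φ at each world:
  w0 (successors {w0, w2, w5}): φ is true.
  w1 (successors {w0, w1, w2, w4, w6}): φ is true.
  w2 (successors {w2, w3}): φ is true.
  w3 (successors {w2, w3}): φ is true.
  w4 (successors {w0, w2, w4, w5, w6}): φ is true.
  w5 (successors {w5}): φ is true.
  w6 (successors {w0, w2, w6}): φ is true.
For instance, at w2:
  At w2: [](~s & r) is false, so ~[](~s & r) is true.
    At w2: [](~s & r) requires ~s & r at every successor {w2, w3}.
      ~s & r fails at w2, so [](~s & r) is false at w2.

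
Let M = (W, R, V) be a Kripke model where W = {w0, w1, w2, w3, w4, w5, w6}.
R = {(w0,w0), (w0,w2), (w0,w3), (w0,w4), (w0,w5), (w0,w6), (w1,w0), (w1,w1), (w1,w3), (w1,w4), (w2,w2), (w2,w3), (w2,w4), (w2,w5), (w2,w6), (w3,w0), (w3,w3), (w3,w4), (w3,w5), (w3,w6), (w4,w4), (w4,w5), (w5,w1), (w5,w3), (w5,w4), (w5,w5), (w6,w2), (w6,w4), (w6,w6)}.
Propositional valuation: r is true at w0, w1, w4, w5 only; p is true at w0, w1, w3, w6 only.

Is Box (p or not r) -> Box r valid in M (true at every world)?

Let φ = Box (p or not r) -> Box r. Evaluate φ at each world:
  w0 (successors {w0, w2, w3, w4, w5, w6}): φ is true.
  w1 (successors {w0, w1, w3, w4}): φ is true.
  w2 (successors {w2, w3, w4, w5, w6}): φ is true.
  w3 (successors {w0, w3, w4, w5, w6}): φ is true.
  w4 (successors {w4, w5}): φ is true.
  w5 (successors {w1, w3, w4, w5}): φ is true.
  w6 (successors {w2, w4, w6}): φ is true.
For instance, at w6:
  At w6: Box (p or not r) is false, Box r is false, so Box (p or not r) -> Box r is true.
    At w6: Box (p or not r) requires p or not r at every successor {w2, w4, w6}.
      p or not r fails at w4, so Box (p or not r) is false at w6.
    At w6: Box r requires r at every successor {w2, w4, w6}.
      r fails at w2, so Box r is false at w6.

Yes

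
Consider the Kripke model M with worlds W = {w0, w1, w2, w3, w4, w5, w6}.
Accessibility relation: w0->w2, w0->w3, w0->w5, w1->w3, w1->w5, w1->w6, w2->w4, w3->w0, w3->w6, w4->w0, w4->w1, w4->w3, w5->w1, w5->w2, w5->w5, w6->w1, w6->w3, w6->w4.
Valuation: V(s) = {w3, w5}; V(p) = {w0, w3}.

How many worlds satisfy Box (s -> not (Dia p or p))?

Recall that Box ψ holds at a world iff ψ holds at every accessible world, and Dia ψ holds iff ψ holds at some accessible world.
Let φ = Box (s -> not (Dia p or p)). Evaluate φ at each world:
  w0 (successors {w2, w3, w5}): φ is false.
  w1 (successors {w3, w5, w6}): φ is false.
  w2 (successors {w4}): φ is true.
  w3 (successors {w0, w6}): φ is true.
  w4 (successors {w0, w1, w3}): φ is false.
  w5 (successors {w1, w2, w5}): φ is true.
  w6 (successors {w1, w3, w4}): φ is false.
For instance, at w2:
  At w2: Box (s -> not (Dia p or p)) requires s -> not (Dia p or p) at every successor {w4}.
      At w4: s is false, not (Dia p or p) is false, so s -> not (Dia p or p) is true.
  So Box (s -> not (Dia p or p)) is true at w2.
Satisfying worlds: {w2, w3, w5}

3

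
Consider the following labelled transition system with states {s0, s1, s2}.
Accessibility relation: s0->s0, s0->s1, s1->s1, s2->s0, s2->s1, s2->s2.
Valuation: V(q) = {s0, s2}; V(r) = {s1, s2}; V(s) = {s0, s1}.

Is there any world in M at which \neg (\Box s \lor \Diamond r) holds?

Let φ = \neg (\Box s \lor \Diamond r). Evaluate φ at each world:
  s0 (successors {s0, s1}): φ is false.
  s1 (successors {s1}): φ is false.
  s2 (successors {s0, s1, s2}): φ is false.
For instance, at s1:
  At s1: \Box s \lor \Diamond r is true, so \neg (\Box s \lor \Diamond r) is false.
    At s1: \Box s is true, \Diamond r is true, so \Box s \lor \Diamond r is true.
      At s1: \Box s requires s at every successor {s1}.
        At s1: s is true.
      So \Box s is true at s1.
      At s1: \Diamond r requires r at some successor in {s1}.
        r holds at s1, so \Diamond r is true at s1.

No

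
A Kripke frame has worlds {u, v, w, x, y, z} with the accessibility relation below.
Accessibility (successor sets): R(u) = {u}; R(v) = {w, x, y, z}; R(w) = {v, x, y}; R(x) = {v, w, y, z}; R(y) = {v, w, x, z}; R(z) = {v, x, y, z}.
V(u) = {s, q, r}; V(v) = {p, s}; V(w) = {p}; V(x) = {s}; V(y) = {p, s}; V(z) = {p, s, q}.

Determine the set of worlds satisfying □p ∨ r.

u, x

Let φ = □p ∨ r. Evaluate φ at each world:
  u (successors {u}): φ is true.
  v (successors {w, x, y, z}): φ is false.
  w (successors {v, x, y}): φ is false.
  x (successors {v, w, y, z}): φ is true.
  y (successors {v, w, x, z}): φ is false.
  z (successors {v, x, y, z}): φ is false.
For instance, at z:
  At z: □p is false, r is false, so □p ∨ r is false.
    At z: □p requires p at every successor {v, x, y, z}.
      p fails at x, so □p is false at z.
Satisfying worlds: {u, x}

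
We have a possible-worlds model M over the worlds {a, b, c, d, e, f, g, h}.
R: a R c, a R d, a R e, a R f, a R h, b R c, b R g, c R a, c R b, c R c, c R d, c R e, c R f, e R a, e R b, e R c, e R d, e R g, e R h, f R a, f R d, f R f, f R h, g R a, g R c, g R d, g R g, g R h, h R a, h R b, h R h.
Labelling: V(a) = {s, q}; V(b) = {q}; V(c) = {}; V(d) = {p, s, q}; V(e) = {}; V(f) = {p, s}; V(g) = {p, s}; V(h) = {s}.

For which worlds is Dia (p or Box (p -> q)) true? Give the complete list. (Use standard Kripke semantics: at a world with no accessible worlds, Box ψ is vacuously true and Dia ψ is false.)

a, b, c, e, f, g, h

Let φ = Dia (p or Box (p -> q)). Evaluate φ at each world:
  a (successors {c, d, e, f, h}): φ is true.
  b (successors {c, g}): φ is true.
  c (successors {a, b, c, d, e, f}): φ is true.
  d (successors ∅): φ is false.
  e (successors {a, b, c, d, g, h}): φ is true.
  f (successors {a, d, f, h}): φ is true.
  g (successors {a, c, d, g, h}): φ is true.
  h (successors {a, b, h}): φ is true.
For instance, at g:
  At g: Dia (p or Box (p -> q)) requires p or Box (p -> q) at some successor in {a, c, d, g, h}.
    p or Box (p -> q) holds at d, so Dia (p or Box (p -> q)) is true at g.
      At d: p is true, Box (p -> q) is true, so p or Box (p -> q) is true.
Satisfying worlds: {a, b, c, e, f, g, h}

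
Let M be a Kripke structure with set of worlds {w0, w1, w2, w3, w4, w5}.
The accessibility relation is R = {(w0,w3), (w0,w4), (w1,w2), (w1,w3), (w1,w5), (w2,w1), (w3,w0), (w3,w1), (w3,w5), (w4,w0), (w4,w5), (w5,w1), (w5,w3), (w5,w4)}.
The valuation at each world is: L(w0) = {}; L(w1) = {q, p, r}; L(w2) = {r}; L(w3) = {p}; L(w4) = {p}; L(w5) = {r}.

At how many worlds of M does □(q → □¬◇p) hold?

Let φ = □(q → □¬◇p). Evaluate φ at each world:
  w0 (successors {w3, w4}): φ is true.
  w1 (successors {w2, w3, w5}): φ is true.
  w2 (successors {w1}): φ is false.
  w3 (successors {w0, w1, w5}): φ is false.
  w4 (successors {w0, w5}): φ is true.
  w5 (successors {w1, w3, w4}): φ is false.
For instance, at w1:
  At w1: □(q → □¬◇p) requires q → □¬◇p at every successor {w2, w3, w5}.
      At w2: q is false, □¬◇p is false, so q → □¬◇p is true.
      At w3: q is false, □¬◇p is false, so q → □¬◇p is true.
      At w5: q is false, □¬◇p is false, so q → □¬◇p is true.
  So □(q → □¬◇p) is true at w1.
Satisfying worlds: {w0, w1, w4}

3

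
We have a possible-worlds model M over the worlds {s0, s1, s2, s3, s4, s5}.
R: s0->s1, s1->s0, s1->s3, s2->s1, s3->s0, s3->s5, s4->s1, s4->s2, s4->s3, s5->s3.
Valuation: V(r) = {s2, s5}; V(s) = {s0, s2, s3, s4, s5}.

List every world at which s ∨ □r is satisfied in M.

s0, s2, s3, s4, s5

Let φ = s ∨ □r. Evaluate φ at each world:
  s0 (successors {s1}): φ is true.
  s1 (successors {s0, s3}): φ is false.
  s2 (successors {s1}): φ is true.
  s3 (successors {s0, s5}): φ is true.
  s4 (successors {s1, s2, s3}): φ is true.
  s5 (successors {s3}): φ is true.
For instance, at s1:
  At s1: s is false, □r is false, so s ∨ □r is false.
    At s1: □r requires r at every successor {s0, s3}.
      r fails at s0, so □r is false at s1.
Satisfying worlds: {s0, s2, s3, s4, s5}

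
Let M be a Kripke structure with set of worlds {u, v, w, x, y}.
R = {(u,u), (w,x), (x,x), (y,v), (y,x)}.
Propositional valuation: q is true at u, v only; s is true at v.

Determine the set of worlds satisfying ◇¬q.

Let φ = ◇¬q. Evaluate φ at each world:
  u (successors {u}): φ is false.
  v (successors ∅): φ is false.
  w (successors {x}): φ is true.
  x (successors {x}): φ is true.
  y (successors {v, x}): φ is true.
For instance, at w:
  At w: ◇¬q requires ¬q at some successor in {x}.
    ¬q holds at x, so ◇¬q is true at w.
Satisfying worlds: {w, x, y}

w, x, y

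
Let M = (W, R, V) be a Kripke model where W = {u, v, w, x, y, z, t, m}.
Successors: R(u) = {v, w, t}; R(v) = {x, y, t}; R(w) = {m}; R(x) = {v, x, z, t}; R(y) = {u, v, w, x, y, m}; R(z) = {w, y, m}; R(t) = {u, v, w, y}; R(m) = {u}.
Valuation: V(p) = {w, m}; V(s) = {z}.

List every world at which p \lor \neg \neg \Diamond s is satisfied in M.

w, x, m

Recall that \Diamond ψ holds at a world iff ψ holds at some accessible world.
Let φ = p \lor \neg \neg \Diamond s. Evaluate φ at each world:
  u (successors {v, w, t}): φ is false.
  v (successors {x, y, t}): φ is false.
  w (successors {m}): φ is true.
  x (successors {v, x, z, t}): φ is true.
  y (successors {u, v, w, x, y, m}): φ is false.
  z (successors {w, y, m}): φ is false.
  t (successors {u, v, w, y}): φ is false.
  m (successors {u}): φ is true.
For instance, at u:
  At u: p is false, \neg \neg \Diamond s is false, so p \lor \neg \neg \Diamond s is false.
    At u: \neg \Diamond s is true, so \neg \neg \Diamond s is false.
      At u: \Diamond s is false, so \neg \Diamond s is true.
Satisfying worlds: {w, x, m}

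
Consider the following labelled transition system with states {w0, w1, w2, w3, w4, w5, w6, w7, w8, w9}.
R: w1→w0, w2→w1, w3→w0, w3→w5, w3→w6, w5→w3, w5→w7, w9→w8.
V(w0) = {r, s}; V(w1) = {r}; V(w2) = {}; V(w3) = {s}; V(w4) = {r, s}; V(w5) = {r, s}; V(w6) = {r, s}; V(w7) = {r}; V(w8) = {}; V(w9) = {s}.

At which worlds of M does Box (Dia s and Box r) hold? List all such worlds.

w0, w2, w4, w6, w7, w8

Recall that Box ψ holds at a world iff ψ holds at every accessible world, and Dia ψ holds iff ψ holds at some accessible world.
Let φ = Box (Dia s and Box r). Evaluate φ at each world:
  w0 (successors ∅): φ is true.
  w1 (successors {w0}): φ is false.
  w2 (successors {w1}): φ is true.
  w3 (successors {w0, w5, w6}): φ is false.
  w4 (successors ∅): φ is true.
  w5 (successors {w3, w7}): φ is false.
  w6 (successors ∅): φ is true.
  w7 (successors ∅): φ is true.
  w8 (successors ∅): φ is true.
  w9 (successors {w8}): φ is false.
For instance, at w5:
  At w5: Box (Dia s and Box r) requires Dia s and Box r at every successor {w3, w7}.
    Dia s and Box r fails at w7, so Box (Dia s and Box r) is false at w5.
      At w7: Dia s is false, Box r is true, so Dia s and Box r is false.
Satisfying worlds: {w0, w2, w4, w6, w7, w8}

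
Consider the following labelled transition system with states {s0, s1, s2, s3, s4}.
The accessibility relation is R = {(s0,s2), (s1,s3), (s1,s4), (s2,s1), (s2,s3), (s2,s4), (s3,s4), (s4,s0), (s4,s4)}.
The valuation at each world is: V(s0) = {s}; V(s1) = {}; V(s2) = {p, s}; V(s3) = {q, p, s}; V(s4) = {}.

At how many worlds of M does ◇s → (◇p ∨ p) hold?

Let φ = ◇s → (◇p ∨ p). Evaluate φ at each world:
  s0 (successors {s2}): φ is true.
  s1 (successors {s3, s4}): φ is true.
  s2 (successors {s1, s3, s4}): φ is true.
  s3 (successors {s4}): φ is true.
  s4 (successors {s0, s4}): φ is false.
For instance, at s4:
  At s4: ◇s is true, ◇p ∨ p is false, so ◇s → (◇p ∨ p) is false.
    At s4: ◇s requires s at some successor in {s0, s4}.
      s holds at s0, so ◇s is true at s4.
    At s4: ◇p is false, p is false, so ◇p ∨ p is false.
      At s4: ◇p requires p at some successor in {s0, s4}.
        At s0: p is false.
        At s4: p is false.
      So ◇p is false at s4.
Satisfying worlds: {s0, s1, s2, s3}

4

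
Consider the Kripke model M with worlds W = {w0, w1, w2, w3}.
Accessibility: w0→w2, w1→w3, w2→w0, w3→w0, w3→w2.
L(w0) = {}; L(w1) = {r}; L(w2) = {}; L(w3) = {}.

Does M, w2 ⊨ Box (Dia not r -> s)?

At w2: Box (Dia not r -> s) requires Dia not r -> s at every successor {w0}.
  Dia not r -> s fails at w0, so Box (Dia not r -> s) is false at w2.
    At w0: Dia not r is true, s is false, so Dia not r -> s is false.
      At w0: Dia not r requires not r at some successor in {w2}.
        not r holds at w2, so Dia not r is true at w0.

No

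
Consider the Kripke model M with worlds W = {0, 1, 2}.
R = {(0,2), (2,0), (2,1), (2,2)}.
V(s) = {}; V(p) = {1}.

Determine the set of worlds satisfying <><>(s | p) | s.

Let φ = <><>(s | p) | s. Evaluate φ at each world:
  0 (successors {2}): φ is true.
  1 (successors ∅): φ is false.
  2 (successors {0, 1, 2}): φ is true.
For instance, at 0:
  At 0: <><>(s | p) is true, s is false, so <><>(s | p) | s is true.
    At 0: <><>(s | p) requires <>(s | p) at some successor in {2}.
      <>(s | p) holds at 2, so <><>(s | p) is true at 0.
Satisfying worlds: {0, 2}

0, 2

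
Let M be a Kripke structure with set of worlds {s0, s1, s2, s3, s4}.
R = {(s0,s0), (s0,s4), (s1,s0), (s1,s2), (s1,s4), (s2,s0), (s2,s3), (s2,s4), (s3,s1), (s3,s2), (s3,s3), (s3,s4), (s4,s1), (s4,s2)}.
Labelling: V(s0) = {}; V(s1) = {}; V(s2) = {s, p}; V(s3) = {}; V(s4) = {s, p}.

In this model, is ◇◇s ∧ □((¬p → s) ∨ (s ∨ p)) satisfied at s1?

No

At s1: ◇◇s is true, □((¬p → s) ∨ (s ∨ p)) is false, so ◇◇s ∧ □((¬p → s) ∨ (s ∨ p)) is false.
  At s1: ◇◇s requires ◇s at some successor in {s0, s2, s4}.
    ◇s holds at s0, so ◇◇s is true at s1.
      At s0: ◇s requires s at some successor in {s0, s4}.
        s holds at s4, so ◇s is true at s0.
  At s1: □((¬p → s) ∨ (s ∨ p)) requires (¬p → s) ∨ (s ∨ p) at every successor {s0, s2, s4}.
    (¬p → s) ∨ (s ∨ p) fails at s0, so □((¬p → s) ∨ (s ∨ p)) is false at s1.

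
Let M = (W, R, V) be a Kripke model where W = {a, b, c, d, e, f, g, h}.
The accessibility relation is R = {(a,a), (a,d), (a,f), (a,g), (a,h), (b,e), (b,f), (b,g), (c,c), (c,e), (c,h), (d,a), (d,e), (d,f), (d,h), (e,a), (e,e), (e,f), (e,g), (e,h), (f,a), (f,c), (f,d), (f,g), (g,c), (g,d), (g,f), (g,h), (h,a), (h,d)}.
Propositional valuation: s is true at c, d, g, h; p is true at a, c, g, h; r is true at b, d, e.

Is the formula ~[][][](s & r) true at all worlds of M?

Let φ = ~[][][](s & r). Evaluate φ at each world:
  a (successors {a, d, f, g, h}): φ is true.
  b (successors {e, f, g}): φ is true.
  c (successors {c, e, h}): φ is true.
  d (successors {a, e, f, h}): φ is true.
  e (successors {a, e, f, g, h}): φ is true.
  f (successors {a, c, d, g}): φ is true.
  g (successors {c, d, f, h}): φ is true.
  h (successors {a, d}): φ is true.
For instance, at f:
  At f: [][][](s & r) is false, so ~[][][](s & r) is true.
    At f: [][][](s & r) requires [][](s & r) at every successor {a, c, d, g}.
      [][](s & r) fails at a, so [][][](s & r) is false at f.

Yes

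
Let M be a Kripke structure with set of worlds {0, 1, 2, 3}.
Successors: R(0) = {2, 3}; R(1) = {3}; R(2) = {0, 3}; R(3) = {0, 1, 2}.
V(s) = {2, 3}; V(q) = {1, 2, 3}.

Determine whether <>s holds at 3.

Recall that <>ψ holds at a world iff ψ holds at some accessible world.
At 3: <>s requires s at some successor in {0, 1, 2}.
  s holds at 2, so <>s is true at 3.

Yes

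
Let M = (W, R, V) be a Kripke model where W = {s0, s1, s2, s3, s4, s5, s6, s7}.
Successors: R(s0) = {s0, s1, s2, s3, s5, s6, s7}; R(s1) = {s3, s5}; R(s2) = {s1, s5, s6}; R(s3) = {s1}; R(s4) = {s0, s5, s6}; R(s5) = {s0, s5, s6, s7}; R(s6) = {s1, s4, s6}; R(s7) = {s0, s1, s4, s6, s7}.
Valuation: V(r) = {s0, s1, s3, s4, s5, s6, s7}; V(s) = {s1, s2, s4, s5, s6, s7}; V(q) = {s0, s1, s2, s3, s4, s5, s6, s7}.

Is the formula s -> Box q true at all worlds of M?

Yes

Let φ = s -> Box q. Evaluate φ at each world:
  s0 (successors {s0, s1, s2, s3, s5, s6, s7}): φ is true.
  s1 (successors {s3, s5}): φ is true.
  s2 (successors {s1, s5, s6}): φ is true.
  s3 (successors {s1}): φ is true.
  s4 (successors {s0, s5, s6}): φ is true.
  s5 (successors {s0, s5, s6, s7}): φ is true.
  s6 (successors {s1, s4, s6}): φ is true.
  s7 (successors {s0, s1, s4, s6, s7}): φ is true.
For instance, at s5:
  At s5: s is true, Box q is true, so s -> Box q is true.
    At s5: Box q requires q at every successor {s0, s5, s6, s7}.
      At s0: q is true.
      At s5: q is true.
      At s6: q is true.
      At s7: q is true.
    So Box q is true at s5.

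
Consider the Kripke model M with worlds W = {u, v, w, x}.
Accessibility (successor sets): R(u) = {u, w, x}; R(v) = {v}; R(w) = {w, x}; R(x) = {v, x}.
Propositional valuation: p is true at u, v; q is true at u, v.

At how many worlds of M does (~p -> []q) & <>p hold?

2

Let φ = (~p -> []q) & <>p. Evaluate φ at each world:
  u (successors {u, w, x}): φ is true.
  v (successors {v}): φ is true.
  w (successors {w, x}): φ is false.
  x (successors {v, x}): φ is false.
For instance, at v:
  At v: ~p -> []q is true, <>p is true, so (~p -> []q) & <>p is true.
    At v: ~p is false, []q is true, so ~p -> []q is true.
      At v: []q requires q at every successor {v}.
        At v: q is true.
      So []q is true at v.
    At v: <>p requires p at some successor in {v}.
      p holds at v, so <>p is true at v.
Satisfying worlds: {u, v}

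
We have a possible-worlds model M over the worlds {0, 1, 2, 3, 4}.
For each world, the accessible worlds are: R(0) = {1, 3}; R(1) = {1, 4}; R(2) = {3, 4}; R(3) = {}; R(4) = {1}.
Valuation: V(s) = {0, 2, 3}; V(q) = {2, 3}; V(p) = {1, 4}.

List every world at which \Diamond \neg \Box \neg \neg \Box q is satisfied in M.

0, 1, 2, 4

Recall that \Box ψ holds at a world iff ψ holds at every accessible world, and \Diamond ψ holds iff ψ holds at some accessible world.
Let φ = \Diamond \neg \Box \neg \neg \Box q. Evaluate φ at each world:
  0 (successors {1, 3}): φ is true.
  1 (successors {1, 4}): φ is true.
  2 (successors {3, 4}): φ is true.
  3 (successors ∅): φ is false.
  4 (successors {1}): φ is true.
For instance, at 4:
  At 4: \Diamond \neg \Box \neg \neg \Box q requires \neg \Box \neg \neg \Box q at some successor in {1}.
    \neg \Box \neg \neg \Box q holds at 1, so \Diamond \neg \Box \neg \neg \Box q is true at 4.
      At 1: \Box \neg \neg \Box q is false, so \neg \Box \neg \neg \Box q is true.
Satisfying worlds: {0, 1, 2, 4}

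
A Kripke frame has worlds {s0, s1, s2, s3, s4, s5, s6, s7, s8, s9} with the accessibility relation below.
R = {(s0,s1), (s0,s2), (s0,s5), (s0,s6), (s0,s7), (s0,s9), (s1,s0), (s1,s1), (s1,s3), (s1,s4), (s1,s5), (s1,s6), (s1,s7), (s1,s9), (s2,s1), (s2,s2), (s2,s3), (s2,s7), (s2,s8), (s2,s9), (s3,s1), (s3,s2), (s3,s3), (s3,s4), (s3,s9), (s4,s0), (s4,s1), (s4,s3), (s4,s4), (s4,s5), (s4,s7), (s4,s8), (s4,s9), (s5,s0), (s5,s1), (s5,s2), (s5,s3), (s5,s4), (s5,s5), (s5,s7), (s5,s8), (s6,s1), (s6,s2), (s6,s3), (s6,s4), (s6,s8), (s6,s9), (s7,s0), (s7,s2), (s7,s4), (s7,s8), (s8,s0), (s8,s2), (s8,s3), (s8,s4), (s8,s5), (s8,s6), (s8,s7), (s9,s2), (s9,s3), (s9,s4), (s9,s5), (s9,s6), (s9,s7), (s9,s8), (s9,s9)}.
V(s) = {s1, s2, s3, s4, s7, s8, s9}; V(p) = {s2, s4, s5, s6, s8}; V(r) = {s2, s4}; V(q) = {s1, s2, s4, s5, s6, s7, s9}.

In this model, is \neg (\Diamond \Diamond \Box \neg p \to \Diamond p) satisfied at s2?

At s2: \Diamond \Diamond \Box \neg p \to \Diamond p is true, so \neg (\Diamond \Diamond \Box \neg p \to \Diamond p) is false.
  At s2: \Diamond \Diamond \Box \neg p is false, \Diamond p is true, so \Diamond \Diamond \Box \neg p \to \Diamond p is true.
    At s2: \Diamond \Diamond \Box \neg p requires \Diamond \Box \neg p at some successor in {s1, s2, s3, s7, s8, s9}.
      At s1: \Diamond \Box \neg p is false.
      At s2: \Diamond \Box \neg p is false.
      At s3: \Diamond \Box \neg p is false.
      At s7: \Diamond \Box \neg p is false.
      At s8: \Diamond \Box \neg p is false.
      At s9: \Diamond \Box \neg p is false.
    So \Diamond \Diamond \Box \neg p is false at s2.
    At s2: \Diamond p requires p at some successor in {s1, s2, s3, s7, s8, s9}.
      p holds at s2, so \Diamond p is true at s2.

No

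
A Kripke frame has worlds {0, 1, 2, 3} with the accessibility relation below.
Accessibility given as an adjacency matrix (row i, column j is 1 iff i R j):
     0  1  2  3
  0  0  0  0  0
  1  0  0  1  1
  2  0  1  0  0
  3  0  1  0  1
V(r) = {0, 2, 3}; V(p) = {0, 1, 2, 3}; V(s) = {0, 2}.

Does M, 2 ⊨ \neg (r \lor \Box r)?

No

At 2: r \lor \Box r is true, so \neg (r \lor \Box r) is false.
  At 2: r is true, \Box r is false, so r \lor \Box r is true.
    At 2: \Box r requires r at every successor {1}.
      r fails at 1, so \Box r is false at 2.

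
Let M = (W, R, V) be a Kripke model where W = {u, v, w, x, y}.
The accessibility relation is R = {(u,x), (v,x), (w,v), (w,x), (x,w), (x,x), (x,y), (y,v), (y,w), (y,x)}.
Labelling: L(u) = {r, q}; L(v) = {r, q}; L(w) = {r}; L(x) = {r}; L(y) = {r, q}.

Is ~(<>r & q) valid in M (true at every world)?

No

Let φ = ~(<>r & q). Evaluate φ at each world:
  u (successors {x}): φ is false.
  v (successors {x}): φ is false.
  w (successors {v, x}): φ is true.
  x (successors {w, x, y}): φ is true.
  y (successors {v, w, x}): φ is false.
Detail at u (counterexample):
  At u: <>r & q is true, so ~(<>r & q) is false.
    At u: <>r is true, q is true, so <>r & q is true.
      At u: <>r requires r at some successor in {x}.
        r holds at x, so <>r is true at u.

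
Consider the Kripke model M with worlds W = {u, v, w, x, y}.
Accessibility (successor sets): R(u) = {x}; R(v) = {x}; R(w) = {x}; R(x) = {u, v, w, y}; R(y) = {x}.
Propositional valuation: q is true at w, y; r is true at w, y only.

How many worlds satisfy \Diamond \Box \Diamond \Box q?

Let φ = \Diamond \Box \Diamond \Box q. Evaluate φ at each world:
  u (successors {x}): φ is false.
  v (successors {x}): φ is false.
  w (successors {x}): φ is false.
  x (successors {u, v, w, y}): φ is false.
  y (successors {x}): φ is false.
For instance, at u:
  At u: \Diamond \Box \Diamond \Box q requires \Box \Diamond \Box q at some successor in {x}.
    At x: \Box \Diamond \Box q is false.
  So \Diamond \Box \Diamond \Box q is false at u.
Satisfying worlds: none.

0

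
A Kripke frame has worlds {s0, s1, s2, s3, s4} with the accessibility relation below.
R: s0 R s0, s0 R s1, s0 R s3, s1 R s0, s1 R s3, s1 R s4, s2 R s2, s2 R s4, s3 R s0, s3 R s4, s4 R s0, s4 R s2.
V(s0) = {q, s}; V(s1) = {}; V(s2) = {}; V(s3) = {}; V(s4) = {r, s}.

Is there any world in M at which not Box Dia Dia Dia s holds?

No

Recall that Box ψ holds at a world iff ψ holds at every accessible world, and Dia ψ holds iff ψ holds at some accessible world.
Let φ = not Box Dia Dia Dia s. Evaluate φ at each world:
  s0 (successors {s0, s1, s3}): φ is false.
  s1 (successors {s0, s3, s4}): φ is false.
  s2 (successors {s2, s4}): φ is false.
  s3 (successors {s0, s4}): φ is false.
  s4 (successors {s0, s2}): φ is false.
For instance, at s2:
  At s2: Box Dia Dia Dia s is true, so not Box Dia Dia Dia s is false.
    At s2: Box Dia Dia Dia s requires Dia Dia Dia s at every successor {s2, s4}.
      At s2: Dia Dia Dia s is true.
      At s4: Dia Dia Dia s is true.
    So Box Dia Dia Dia s is true at s2.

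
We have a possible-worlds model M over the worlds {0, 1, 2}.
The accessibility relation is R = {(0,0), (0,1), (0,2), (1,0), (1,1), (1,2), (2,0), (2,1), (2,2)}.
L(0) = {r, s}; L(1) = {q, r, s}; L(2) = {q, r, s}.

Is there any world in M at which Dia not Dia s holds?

Recall that Dia ψ holds at a world iff ψ holds at some accessible world.
Let φ = Dia not Dia s. Evaluate φ at each world:
  0 (successors {0, 1, 2}): φ is false.
  1 (successors {0, 1, 2}): φ is false.
  2 (successors {0, 1, 2}): φ is false.
For instance, at 2:
  At 2: Dia not Dia s requires not Dia s at some successor in {0, 1, 2}.
    At 0: not Dia s is false.
    At 1: not Dia s is false.
    At 2: not Dia s is false.
  So Dia not Dia s is false at 2.

No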